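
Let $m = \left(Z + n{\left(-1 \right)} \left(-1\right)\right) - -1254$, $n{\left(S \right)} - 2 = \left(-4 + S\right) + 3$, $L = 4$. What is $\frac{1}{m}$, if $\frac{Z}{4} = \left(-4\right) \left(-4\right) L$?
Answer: $\frac{1}{1510} \approx 0.00066225$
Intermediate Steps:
$Z = 256$ ($Z = 4 \left(-4\right) \left(-4\right) 4 = 4 \cdot 16 \cdot 4 = 4 \cdot 64 = 256$)
$n{\left(S \right)} = 1 + S$ ($n{\left(S \right)} = 2 + \left(\left(-4 + S\right) + 3\right) = 2 + \left(-1 + S\right) = 1 + S$)
$m = 1510$ ($m = \left(256 + \left(1 - 1\right) \left(-1\right)\right) - -1254 = \left(256 + 0 \left(-1\right)\right) + 1254 = \left(256 + 0\right) + 1254 = 256 + 1254 = 1510$)
$\frac{1}{m} = \frac{1}{1510}$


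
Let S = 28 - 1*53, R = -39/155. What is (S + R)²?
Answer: 15319396/24025 ≈ 637.64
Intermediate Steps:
R = -39/155 (R = -39*1/155 = -39/155 ≈ -0.25161)
S = -25 (S = 28 - 53 = -25)
(S + R)² = (-25 - 39/155)² = (-3914/155)² = 15319396/24025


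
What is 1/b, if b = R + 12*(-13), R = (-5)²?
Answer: -1/131 ≈ -0.0076336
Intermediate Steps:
R = 25
b = -131 (b = 25 + 12*(-13) = 25 - 156 = -131)
1/b = 1/(-131) = -1/131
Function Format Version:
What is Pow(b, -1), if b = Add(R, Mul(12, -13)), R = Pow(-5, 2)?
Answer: Rational(-1, 131) ≈ -0.0076336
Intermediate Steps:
R = 25
b = -131 (b = Add(25, Mul(12, -13)) = Add(25, -156) = -131)
Pow(b, -1) = Pow(-131, -1) = Rational(-1, 131)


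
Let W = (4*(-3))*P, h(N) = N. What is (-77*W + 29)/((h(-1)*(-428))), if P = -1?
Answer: -895/428 ≈ -2.0911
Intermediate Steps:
W = 12 (W = (4*(-3))*(-1) = -12*(-1) = 12)
(-77*W + 29)/((h(-1)*(-428))) = (-77*12 + 29)/((-1*(-428))) = (-924 + 29)/428 = -895*1/428 = -895/428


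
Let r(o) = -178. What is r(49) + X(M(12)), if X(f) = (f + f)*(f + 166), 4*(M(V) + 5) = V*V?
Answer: 12036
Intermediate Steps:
M(V) = -5 + V²/4 (M(V) = -5 + (V*V)/4 = -5 + V²/4)
X(f) = 2*f*(166 + f) (X(f) = (2*f)*(166 + f) = 2*f*(166 + f))
r(49) + X(M(12)) = -178 + 2*(-5 + (¼)*12²)*(166 + (-5 + (¼)*12²)) = -178 + 2*(-5 + (¼)*144)*(166 + (-5 + (¼)*144)) = -178 + 2*(-5 + 36)*(166 + (-5 + 36)) = -178 + 2*31*(166 + 31) = -178 + 2*31*197 = -178 + 12214 = 12036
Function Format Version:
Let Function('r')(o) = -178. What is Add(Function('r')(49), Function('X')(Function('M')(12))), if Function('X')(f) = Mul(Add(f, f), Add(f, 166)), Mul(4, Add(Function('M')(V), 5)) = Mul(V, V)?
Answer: 12036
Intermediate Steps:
Function('M')(V) = Add(-5, Mul(Rational(1, 4), Pow(V, 2))) (Function('M')(V) = Add(-5, Mul(Rational(1, 4), Mul(V, V))) = Add(-5, Mul(Rational(1, 4), Pow(V, 2))))
Function('X')(f) = Mul(2, f, Add(166, f)) (Function('X')(f) = Mul(Mul(2, f), Add(166, f)) = Mul(2, f, Add(166, f)))
Add(Function('r')(49), Function('X')(Function('M')(12))) = Add(-178, Mul(2, Add(-5, Mul(Rational(1, 4), Pow(12, 2))), Add(166, Add(-5, Mul(Rational(1, 4), Pow(12, 2)))))) = Add(-178, Mul(2, Add(-5, Mul(Rational(1, 4), 144)), Add(166, Add(-5, Mul(Rational(1, 4), 144))))) = Add(-178, Mul(2, Add(-5, 36), Add(166, Add(-5, 36)))) = Add(-178, Mul(2, 31, Add(166, 31))) = Add(-178, Mul(2, 31, 197)) = Add(-178, 12214) = 12036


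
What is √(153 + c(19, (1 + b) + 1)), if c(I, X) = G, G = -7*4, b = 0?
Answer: 5*√5 ≈ 11.180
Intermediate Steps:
G = -28
c(I, X) = -28
√(153 + c(19, (1 + b) + 1)) = √(153 - 28) = √125 = 5*√5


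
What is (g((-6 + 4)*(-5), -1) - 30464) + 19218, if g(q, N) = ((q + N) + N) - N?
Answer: -11237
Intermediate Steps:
g(q, N) = N + q (g(q, N) = ((N + q) + N) - N = (q + 2*N) - N = N + q)
(g((-6 + 4)*(-5), -1) - 30464) + 19218 = ((-1 + (-6 + 4)*(-5)) - 30464) + 19218 = ((-1 - 2*(-5)) - 30464) + 19218 = ((-1 + 10) - 30464) + 19218 = (9 - 30464) + 19218 = -30455 + 19218 = -11237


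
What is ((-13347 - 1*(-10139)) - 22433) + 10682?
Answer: -14959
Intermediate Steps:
((-13347 - 1*(-10139)) - 22433) + 10682 = ((-13347 + 10139) - 22433) + 10682 = (-3208 - 22433) + 10682 = -25641 + 10682 = -14959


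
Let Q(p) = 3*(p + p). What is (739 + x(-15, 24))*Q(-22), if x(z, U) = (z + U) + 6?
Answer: -99528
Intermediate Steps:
x(z, U) = 6 + U + z (x(z, U) = (U + z) + 6 = 6 + U + z)
Q(p) = 6*p (Q(p) = 3*(2*p) = 6*p)
(739 + x(-15, 24))*Q(-22) = (739 + (6 + 24 - 15))*(6*(-22)) = (739 + 15)*(-132) = 754*(-132) = -99528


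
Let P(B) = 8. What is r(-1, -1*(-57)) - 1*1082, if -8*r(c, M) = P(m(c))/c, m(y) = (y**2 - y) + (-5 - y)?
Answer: -1081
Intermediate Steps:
m(y) = -5 + y**2 - 2*y
r(c, M) = -1/c
r(-1, -1*(-57)) - 1*1082 = -1/(-1) - 1*1082 = -1*(-1) - 1082 = 1 - 1082 = -1081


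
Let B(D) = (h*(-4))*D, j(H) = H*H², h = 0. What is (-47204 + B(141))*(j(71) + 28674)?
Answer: -18248358340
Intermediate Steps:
j(H) = H³
B(D) = 0 (B(D) = (0*(-4))*D = 0*D = 0)
(-47204 + B(141))*(j(71) + 28674) = (-47204 + 0)*(71³ + 28674) = -47204*(357911 + 28674) = -47204*386585 = -18248358340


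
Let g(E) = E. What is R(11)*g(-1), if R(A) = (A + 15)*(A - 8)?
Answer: -78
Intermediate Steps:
R(A) = (-8 + A)*(15 + A) (R(A) = (15 + A)*(-8 + A) = (-8 + A)*(15 + A))
R(11)*g(-1) = (-120 + 11² + 7*11)*(-1) = (-120 + 121 + 77)*(-1) = 78*(-1) = -78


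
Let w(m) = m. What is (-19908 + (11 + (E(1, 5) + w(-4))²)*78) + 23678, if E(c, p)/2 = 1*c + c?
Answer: 4628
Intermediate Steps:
E(c, p) = 4*c (E(c, p) = 2*(1*c + c) = 2*(c + c) = 2*(2*c) = 4*c)
(-19908 + (11 + (E(1, 5) + w(-4))²)*78) + 23678 = (-19908 + (11 + (4*1 - 4)²)*78) + 23678 = (-19908 + (11 + (4 - 4)²)*78) + 23678 = (-19908 + (11 + 0²)*78) + 23678 = (-19908 + (11 + 0)*78) + 23678 = (-19908 + 11*78) + 23678 = (-19908 + 858) + 23678 = -19050 + 23678 = 4628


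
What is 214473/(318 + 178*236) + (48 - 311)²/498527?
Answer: 109848228365/21100653802 ≈ 5.2059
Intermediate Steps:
214473/(318 + 178*236) + (48 - 311)²/498527 = 214473/(318 + 42008) + (-263)²*(1/498527) = 214473/42326 + 69169*(1/498527) = 214473*(1/42326) + 69169/498527 = 214473/42326 + 69169/498527 = 109848228365/21100653802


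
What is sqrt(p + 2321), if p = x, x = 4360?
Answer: sqrt(6681) ≈ 81.737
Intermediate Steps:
p = 4360
sqrt(p + 2321) = sqrt(4360 + 2321) = sqrt(6681)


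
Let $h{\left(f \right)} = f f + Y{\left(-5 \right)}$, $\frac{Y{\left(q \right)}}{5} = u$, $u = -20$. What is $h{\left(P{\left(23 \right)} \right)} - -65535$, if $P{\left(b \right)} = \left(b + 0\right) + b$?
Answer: $67551$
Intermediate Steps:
$P{\left(b \right)} = 2 b$ ($P{\left(b \right)} = b + b = 2 b$)
$Y{\left(q \right)} = -100$ ($Y{\left(q \right)} = 5 \left(-20\right) = -100$)
$h{\left(f \right)} = -100 + f^{2}$ ($h{\left(f \right)} = f f - 100 = f^{2} - 100 = -100 + f^{2}$)
$h{\left(P{\left(23 \right)} \right)} - -65535 = \left(-100 + \left(2 \cdot 23\right)^{2}\right) - -65535 = \left(-100 + 46^{2}\right) + 65535 = \left(-100 + 2116\right) + 65535 = 2016 + 65535 = 67551$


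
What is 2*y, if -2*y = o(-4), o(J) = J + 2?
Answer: 2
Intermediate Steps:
o(J) = 2 + J
y = 1 (y = -(2 - 4)/2 = -1/2*(-2) = 1)
2*y = 2*1 = 2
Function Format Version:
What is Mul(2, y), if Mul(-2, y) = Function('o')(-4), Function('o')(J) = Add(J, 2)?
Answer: 2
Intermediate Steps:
Function('o')(J) = Add(2, J)
y = 1 (y = Mul(Rational(-1, 2), Add(2, -4)) = Mul(Rational(-1, 2), -2) = 1)
Mul(2, y) = Mul(2, 1) = 2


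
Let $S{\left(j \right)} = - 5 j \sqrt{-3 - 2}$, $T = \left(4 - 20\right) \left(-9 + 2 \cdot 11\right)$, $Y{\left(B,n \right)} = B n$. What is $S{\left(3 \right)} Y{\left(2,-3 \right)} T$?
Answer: $- 18720 i \sqrt{5} \approx - 41859.0 i$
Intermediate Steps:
$T = -208$ ($T = - 16 \left(-9 + 22\right) = \left(-16\right) 13 = -208$)
$S{\left(j \right)} = - 5 i j \sqrt{5}$ ($S{\left(j \right)} = - 5 j \sqrt{-5} = - 5 j i \sqrt{5} = - 5 i j \sqrt{5}$)
$S{\left(3 \right)} Y{\left(2,-3 \right)} T = \left(-5\right) i 3 \sqrt{5} \cdot 2 \left(-3\right) \left(-208\right) = - 15 i \sqrt{5} \left(-6\right) \left(-208\right) = 90 i \sqrt{5} \left(-208\right) = - 18720 i \sqrt{5}$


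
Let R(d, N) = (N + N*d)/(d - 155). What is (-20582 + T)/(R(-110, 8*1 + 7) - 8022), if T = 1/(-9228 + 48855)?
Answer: 43226954389/16835095053 ≈ 2.5677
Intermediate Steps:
T = 1/39627 ≈ 2.5235e-5
R(d, N) = (N + N*d)/(-155 + d)
(-20582 + T)/(R(-110, 8*1 + 7) - 8022) = (-20582 + 1/39627)/((8*1 + 7)*(1 - 110)/(-155 - 110) - 8022) = -815602913/(39627*((8 + 7)*(-109)/(-265) - 8022)) = -815602913/(39627*(15*(-1/265)*(-109) - 8022)) = -815602913/(39627*(327/53 - 8022)) = -815602913/(39627*(-424839/53)) = -815602913/39627*(-53/424839) = 43226954389/16835095053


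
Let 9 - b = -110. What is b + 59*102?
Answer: 6137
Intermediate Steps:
b = 119 (b = 9 - 1*(-110) = 9 + 110 = 119)
b + 59*102 = 119 + 59*102 = 119 + 6018 = 6137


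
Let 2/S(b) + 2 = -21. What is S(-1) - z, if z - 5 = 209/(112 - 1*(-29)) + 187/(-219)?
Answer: -451015/78913 ≈ -5.7153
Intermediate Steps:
S(b) = -2/23 (S(b) = 2/(-2 - 21) = 2/(-23) = 2*(-1/23) = -2/23)
z = 19311/3431 (z = 5 + (209/(112 - 1*(-29)) + 187/(-219)) = 5 + (209/(112 + 29) + 187*(-1/219)) = 5 + (209/141 - 187/219) = 5 + 2156/3431 = 19311/3431 ≈ 5.6284)
S(-1) - z = -2/23 - 1*19311/3431 = -2/23 - 19311/3431 = -451015/78913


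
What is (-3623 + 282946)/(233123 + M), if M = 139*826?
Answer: 279323/347937 ≈ 0.80280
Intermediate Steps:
M = 114814
(-3623 + 282946)/(233123 + M) = (-3623 + 282946)/(233123 + 114814) = 279323/347937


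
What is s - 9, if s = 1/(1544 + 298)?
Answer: -16577/1842 ≈ -8.9995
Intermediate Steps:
s = 1/1842 ≈ 0.00054289
s - 9 = 1/1842 - 9 = -16577/1842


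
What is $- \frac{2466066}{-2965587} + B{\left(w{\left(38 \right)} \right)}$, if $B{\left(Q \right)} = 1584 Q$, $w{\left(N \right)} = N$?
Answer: $\frac{59502359590}{988529} \approx 60193.0$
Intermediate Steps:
$- \frac{2466066}{-2965587} + B{\left(w{\left(38 \right)} \right)} = - \frac{2466066}{-2965587} + 1584 \cdot 38 = \left(-2466066\right) \left(- \frac{1}{2965587}\right) + 60192 = \frac{822022}{988529} + 60192 = \frac{59502359590}{988529}$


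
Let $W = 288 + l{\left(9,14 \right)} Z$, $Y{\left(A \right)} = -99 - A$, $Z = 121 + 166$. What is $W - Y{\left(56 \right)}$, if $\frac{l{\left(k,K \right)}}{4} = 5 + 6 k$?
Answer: $68175$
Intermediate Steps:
$l{\left(k,K \right)} = 20 + 24 k$ ($l{\left(k,K \right)} = 4 \left(5 + 6 k\right) = 20 + 24 k$)
$Z = 287$
$W = 68020$ ($W = 288 + \left(20 + 24 \cdot 9\right) 287 = 288 + \left(20 + 216\right) 287 = 288 + 236 \cdot 287 = 288 + 67732 = 68020$)
$W - Y{\left(56 \right)} = 68020 - \left(-99 - 56\right) = 68020 - -155 = 68020 + 155 = 68175$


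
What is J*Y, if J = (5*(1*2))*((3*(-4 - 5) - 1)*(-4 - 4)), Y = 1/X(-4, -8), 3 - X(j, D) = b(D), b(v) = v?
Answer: 2240/11 ≈ 203.64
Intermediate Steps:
X(j, D) = 3 - D
Y = 1/11 (Y = 1/(3 - 1*(-8)) = 1/(3 + 8) = 1/11 ≈ 0.090909)
J = 2240 (J = (5*2)*((3*(-9) - 1)*(-8)) = 10*((-27 - 1)*(-8)) = 10*(-28*(-8)) = 10*224 = 2240)
J*Y = 2240*(1/11) = 2240/11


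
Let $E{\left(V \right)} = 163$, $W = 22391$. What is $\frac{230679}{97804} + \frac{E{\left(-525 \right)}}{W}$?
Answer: $\frac{5181075541}{2189929364} \approx 2.3659$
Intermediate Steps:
$\frac{230679}{97804} + \frac{E{\left(-525 \right)}}{W} = \frac{230679}{97804} + \frac{163}{22391} = \frac{5181075541}{2189929364}$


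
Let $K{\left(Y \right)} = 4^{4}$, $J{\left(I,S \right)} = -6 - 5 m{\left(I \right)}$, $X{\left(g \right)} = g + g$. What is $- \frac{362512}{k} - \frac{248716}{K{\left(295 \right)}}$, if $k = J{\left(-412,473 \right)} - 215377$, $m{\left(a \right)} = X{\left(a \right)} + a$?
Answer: $- \frac{12984832569}{13388992} \approx -969.81$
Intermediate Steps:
$X{\left(g \right)} = 2 g$
$m{\left(a \right)} = 3 a$ ($m{\left(a \right)} = 2 a + a = 3 a$)
$J{\left(I,S \right)} = -6 - 15 I$ ($J{\left(I,S \right)} = -6 - 5 \cdot 3 I = -6 - 15 I$)
$K{\left(Y \right)} = 256$
$k = -209203$ ($k = \left(-6 - -6180\right) - 215377 = \left(-6 + 6180\right) - 215377 = 6174 - 215377 = -209203$)
$- \frac{362512}{k} - \frac{248716}{K{\left(295 \right)}} = - \frac{362512}{-209203} - \frac{248716}{256} = \left(-362512\right) \left(- \frac{1}{209203}\right) - \frac{62179}{64} = \frac{362512}{209203} - \frac{62179}{64} = - \frac{12984832569}{13388992}$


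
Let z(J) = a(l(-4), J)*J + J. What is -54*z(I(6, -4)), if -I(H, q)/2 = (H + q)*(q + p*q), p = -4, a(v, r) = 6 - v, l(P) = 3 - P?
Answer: 0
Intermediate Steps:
I(H, q) = 6*q*(H + q) (I(H, q) = -2*(H + q)*(q - 4*q) = -2*(H + q)*(-3*q) = -(-6)*q*(H + q) = 6*q*(H + q))
z(J) = 0 (z(J) = (6 - (3 - 1*(-4)))*J + J = (6 - (3 + 4))*J + J = (6 - 1*7)*J + J = (6 - 7)*J + J = -J + J = 0)
-54*z(I(6, -4)) = -54*0 = 0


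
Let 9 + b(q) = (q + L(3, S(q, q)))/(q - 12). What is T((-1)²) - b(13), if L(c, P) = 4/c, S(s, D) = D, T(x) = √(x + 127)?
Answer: -16/3 + 8*√2 ≈ 5.9804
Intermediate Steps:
T(x) = √(127 + x)
b(q) = -9 + (4/3 + q)/(-12 + q) (b(q) = -9 + (q + 4/3)/(q - 12) = -9 + (q + 4*(⅓))/(-12 + q) = -9 + (q + 4/3)/(-12 + q) = -9 + (4/3 + q)/(-12 + q))
T((-1)²) - b(13) = √(127 + (-1)²) - 8*(41 - 3*13)/(3*(-12 + 13)) = √(127 + 1) - 8*(41 - 39)/(3*1) = √128 - 8*2/3 = 8*√2 - 1*16/3 = 8*√2 - 16/3 = -16/3 + 8*√2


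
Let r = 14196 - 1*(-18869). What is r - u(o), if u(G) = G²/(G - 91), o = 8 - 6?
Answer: 2942789/89 ≈ 33065.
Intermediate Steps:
o = 2
u(G) = G²/(-91 + G)
r = 33065 (r = 14196 + 18869 = 33065)
r - u(o) = 33065 - 2²/(-91 + 2) = 33065 - 4/(-89) = 33065 - 4*(-1)/89 = 33065 - 1*(-4/89) = 33065 + 4/89 = 2942789/89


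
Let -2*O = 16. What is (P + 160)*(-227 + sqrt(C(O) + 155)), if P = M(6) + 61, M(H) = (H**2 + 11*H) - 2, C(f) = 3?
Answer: -72867 + 321*sqrt(158) ≈ -68832.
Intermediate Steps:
O = -8 (O = -1/2*16 = -8)
M(H) = -2 + H**2 + 11*H
P = 161 (P = (-2 + 6**2 + 11*6) + 61 = (-2 + 36 + 66) + 61 = 100 + 61 = 161)
(P + 160)*(-227 + sqrt(C(O) + 155)) = (161 + 160)*(-227 + sqrt(3 + 155)) = 321*(-227 + sqrt(158)) = -72867 + 321*sqrt(158)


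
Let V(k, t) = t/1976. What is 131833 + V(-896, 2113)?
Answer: 260504121/1976 ≈ 1.3183e+5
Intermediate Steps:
V(k, t) = t/1976 (V(k, t) = t*(1/1976) = t/1976)
131833 + V(-896, 2113) = 131833 + (1/1976)*2113 = 131833 + 2113/1976 = 260504121/1976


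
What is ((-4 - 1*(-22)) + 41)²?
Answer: 3481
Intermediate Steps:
((-4 - 1*(-22)) + 41)² = ((-4 + 22) + 41)² = (18 + 41)² = 59² = 3481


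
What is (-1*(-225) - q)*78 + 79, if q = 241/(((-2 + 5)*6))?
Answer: 49754/3 ≈ 16585.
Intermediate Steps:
q = 241/18 (q = 241/((3*6)) = 241/18 ≈ 13.389)
(-1*(-225) - q)*78 + 79 = (-1*(-225) - 1*241/18)*78 + 79 = (225 - 241/18)*78 + 79 = (3809/18)*78 + 79 = 49517/3 + 79 = 49754/3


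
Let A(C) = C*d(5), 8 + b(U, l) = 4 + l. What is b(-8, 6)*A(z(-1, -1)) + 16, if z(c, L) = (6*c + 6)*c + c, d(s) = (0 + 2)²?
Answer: 8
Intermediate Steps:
b(U, l) = -4 + l (b(U, l) = -8 + (4 + l) = -4 + l)
d(s) = 4 (d(s) = 2² = 4)
z(c, L) = c + c*(6 + 6*c) (z(c, L) = (6 + 6*c)*c + c = c*(6 + 6*c) + c = c + c*(6 + 6*c))
A(C) = 4*C (A(C) = C*4 = 4*C)
b(-8, 6)*A(z(-1, -1)) + 16 = (-4 + 6)*(4*(-(7 + 6*(-1)))) + 16 = 2*(4*(-(7 - 6))) + 16 = 2*(4*(-1*1)) + 16 = 2*(4*(-1)) + 16 = 2*(-4) + 16 = -8 + 16 = 8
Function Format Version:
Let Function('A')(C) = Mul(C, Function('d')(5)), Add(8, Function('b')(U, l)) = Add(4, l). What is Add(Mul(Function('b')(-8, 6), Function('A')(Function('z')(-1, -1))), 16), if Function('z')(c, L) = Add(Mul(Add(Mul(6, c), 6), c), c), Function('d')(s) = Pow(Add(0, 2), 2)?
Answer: 8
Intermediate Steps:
Function('b')(U, l) = Add(-4, l) (Function('b')(U, l) = Add(-8, Add(4, l)) = Add(-4, l))
Function('d')(s) = 4 (Function('d')(s) = Pow(2, 2) = 4)
Function('z')(c, L) = Add(c, Mul(c, Add(6, Mul(6, c)))) (Function('z')(c, L) = Add(Mul(Add(6, Mul(6, c)), c), c) = Add(Mul(c, Add(6, Mul(6, c))), c) = Add(c, Mul(c, Add(6, Mul(6, c)))))
Function('A')(C) = Mul(4, C) (Function('A')(C) = Mul(C, 4) = Mul(4, C))
Add(Mul(Function('b')(-8, 6), Function('A')(Function('z')(-1, -1))), 16) = Add(Mul(Add(-4, 6), Mul(4, Mul(-1, Add(7, Mul(6, -1))))), 16) = Add(Mul(2, Mul(4, Mul(-1, Add(7, -6)))), 16) = Add(Mul(2, Mul(4, Mul(-1, 1))), 16) = Add(Mul(2, Mul(4, -1)), 16) = Add(Mul(2, -4), 16) = Add(-8, 16) = 8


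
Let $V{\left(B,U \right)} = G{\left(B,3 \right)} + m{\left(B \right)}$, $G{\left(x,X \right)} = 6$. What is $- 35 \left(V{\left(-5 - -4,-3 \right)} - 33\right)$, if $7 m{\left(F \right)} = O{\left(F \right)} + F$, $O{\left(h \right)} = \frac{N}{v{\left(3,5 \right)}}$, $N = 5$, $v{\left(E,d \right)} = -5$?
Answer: $955$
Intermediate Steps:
$O{\left(h \right)} = -1$ ($O{\left(h \right)} = \frac{5}{-5} = 5 \left(- \frac{1}{5}\right) = -1$)
$m{\left(F \right)} = - \frac{1}{7} + \frac{F}{7}$ ($m{\left(F \right)} = \frac{-1 + F}{7} = - \frac{1}{7} + \frac{F}{7}$)
$V{\left(B,U \right)} = \frac{41}{7} + \frac{B}{7}$ ($V{\left(B,U \right)} = 6 + \left(- \frac{1}{7} + \frac{B}{7}\right) = \frac{41}{7} + \frac{B}{7}$)
$- 35 \left(V{\left(-5 - -4,-3 \right)} - 33\right) = - 35 \left(\left(\frac{41}{7} + \frac{-5 - -4}{7}\right) - 33\right) = - 35 \left(\left(\frac{41}{7} + \frac{-5 + 4}{7}\right) - 33\right) = - 35 \left(\left(\frac{41}{7} + \frac{1}{7} \left(-1\right)\right) - 33\right) = - 35 \left(\left(\frac{41}{7} - \frac{1}{7}\right) - 33\right) = - 35 \left(\frac{40}{7} - 33\right) = \left(-35\right) \left(- \frac{191}{7}\right) = 955$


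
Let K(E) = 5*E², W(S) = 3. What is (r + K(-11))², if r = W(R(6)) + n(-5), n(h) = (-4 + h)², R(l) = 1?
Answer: 474721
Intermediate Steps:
r = 84 (r = 3 + (-4 - 5)² = 3 + (-9)² = 3 + 81 = 84)
(r + K(-11))² = (84 + 5*(-11)²)² = (84 + 5*121)² = (84 + 605)² = 689² = 474721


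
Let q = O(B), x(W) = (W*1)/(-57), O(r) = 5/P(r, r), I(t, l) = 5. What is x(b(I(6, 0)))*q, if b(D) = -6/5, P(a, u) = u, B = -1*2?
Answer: -1/19 ≈ -0.052632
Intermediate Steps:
B = -2
b(D) = -6/5 (b(D) = -6*⅕ = -6/5)
O(r) = 5/r
x(W) = -W/57 (x(W) = W*(-1/57) = -W/57)
q = -5/2 (q = 5/(-2) = 5*(-½) = -5/2 ≈ -2.5000)
x(b(I(6, 0)))*q = -1/57*(-6/5)*(-5/2) = (2/95)*(-5/2) = -1/19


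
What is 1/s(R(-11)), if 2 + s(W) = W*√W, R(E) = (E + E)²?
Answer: 1/10646 ≈ 9.3932e-5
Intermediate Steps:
R(E) = 4*E² (R(E) = (2*E)² = 4*E²)
s(W) = -2 + W^(3/2) (s(W) = -2 + W*√W = -2 + W^(3/2))
1/s(R(-11)) = 1/(-2 + (4*(-11)²)^(3/2)) = 1/(-2 + (4*121)^(3/2)) = 1/(-2 + 484^(3/2)) = 1/(-2 + 10648) = 1/10646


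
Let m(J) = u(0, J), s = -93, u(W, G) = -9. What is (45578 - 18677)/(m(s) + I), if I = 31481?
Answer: 3843/4496 ≈ 0.85476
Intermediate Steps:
m(J) = -9
(45578 - 18677)/(m(s) + I) = (45578 - 18677)/(-9 + 31481) = 26901/31472 = 26901*(1/31472) = 3843/4496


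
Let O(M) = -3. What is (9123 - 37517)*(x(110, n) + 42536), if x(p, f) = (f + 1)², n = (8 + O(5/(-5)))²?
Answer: -1226961528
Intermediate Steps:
n = 25 (n = (8 - 3)² = 5² = 25)
x(p, f) = (1 + f)²
(9123 - 37517)*(x(110, n) + 42536) = (9123 - 37517)*((1 + 25)² + 42536) = -28394*(26² + 42536) = -28394*(676 + 42536) = -28394*43212 = -1226961528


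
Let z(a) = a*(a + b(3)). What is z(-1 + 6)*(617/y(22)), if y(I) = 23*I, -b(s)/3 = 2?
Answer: -3085/506 ≈ -6.0968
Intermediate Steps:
b(s) = -6 (b(s) = -3*2 = -6)
z(a) = a*(-6 + a) (z(a) = a*(a - 6) = a*(-6 + a))
z(-1 + 6)*(617/y(22)) = ((-1 + 6)*(-6 + (-1 + 6)))*(617/((23*22))) = (5*(-6 + 5))*(617/506) = (5*(-1))*(617*(1/506)) = -5*617/506 = -3085/506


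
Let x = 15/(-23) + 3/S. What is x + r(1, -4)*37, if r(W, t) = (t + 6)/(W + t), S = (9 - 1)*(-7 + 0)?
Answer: -98039/3864 ≈ -25.372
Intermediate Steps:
S = -56 (S = 8*(-7) = -56)
r(W, t) = (6 + t)/(W + t)
x = -909/1288 (x = 15/(-23) + 3/(-56) = 15*(-1/23) + 3*(-1/56) = -15/23 - 3/56 = -909/1288 ≈ -0.70575)
x + r(1, -4)*37 = -909/1288 + ((6 - 4)/(1 - 4))*37 = -909/1288 + (2/(-3))*37 = -909/1288 - ⅓*2*37 = -909/1288 - ⅔*37 = -909/1288 - 74/3 = -98039/3864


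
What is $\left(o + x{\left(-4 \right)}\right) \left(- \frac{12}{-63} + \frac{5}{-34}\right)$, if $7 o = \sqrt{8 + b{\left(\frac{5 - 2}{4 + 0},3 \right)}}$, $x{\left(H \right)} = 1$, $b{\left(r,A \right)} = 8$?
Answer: $\frac{341}{4998} \approx 0.068227$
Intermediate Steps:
$o = \frac{4}{7}$ ($o = \frac{\sqrt{8 + 8}}{7} = \frac{\sqrt{16}}{7} = \frac{1}{7} \cdot 4 = \frac{4}{7} \approx 0.57143$)
$\left(o + x{\left(-4 \right)}\right) \left(- \frac{12}{-63} + \frac{5}{-34}\right) = \left(\frac{4}{7} + 1\right) \left(- \frac{12}{-63} + \frac{5}{-34}\right) = \frac{11 \left(\left(-12\right) \left(- \frac{1}{63}\right) + 5 \left(- \frac{1}{34}\right)\right)}{7} = \frac{11 \left(\frac{4}{21} - \frac{5}{34}\right)}{7} = \frac{11}{7} \cdot \frac{31}{714} = \frac{341}{4998}$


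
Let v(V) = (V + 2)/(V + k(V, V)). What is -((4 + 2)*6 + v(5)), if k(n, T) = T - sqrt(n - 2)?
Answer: -3562/97 - 7*sqrt(3)/97 ≈ -36.847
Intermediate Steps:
k(n, T) = T - sqrt(-2 + n)
v(V) = (2 + V)/(-sqrt(-2 + V) + 2*V) (v(V) = (V + 2)/(V + (V - sqrt(-2 + V))) = (2 + V)/(-sqrt(-2 + V) + 2*V))
-((4 + 2)*6 + v(5)) = -((4 + 2)*6 + (2 + 5)/(-sqrt(-2 + 5) + 2*5)) = -(6*6 + 7/(-sqrt(3) + 10)) = -(36 + 7/(10 - sqrt(3))) = -36 - 7/(10 - sqrt(3))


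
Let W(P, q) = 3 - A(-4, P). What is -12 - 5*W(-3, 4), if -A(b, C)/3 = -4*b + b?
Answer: -207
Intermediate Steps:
A(b, C) = 9*b (A(b, C) = -3*(-4*b + b) = -(-9)*b = 9*b)
W(P, q) = 39 (W(P, q) = 3 - 9*(-4) = 3 - 1*(-36) = 3 + 36 = 39)
-12 - 5*W(-3, 4) = -12 - 5*39 = -12 - 195 = -207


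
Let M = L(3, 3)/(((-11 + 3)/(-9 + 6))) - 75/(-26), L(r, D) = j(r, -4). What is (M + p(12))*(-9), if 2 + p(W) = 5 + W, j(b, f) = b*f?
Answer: -1566/13 ≈ -120.46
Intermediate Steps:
p(W) = 3 + W (p(W) = -2 + (5 + W) = 3 + W)
L(r, D) = -4*r (L(r, D) = r*(-4) = -4*r)
M = -21/13 (M = (-4*3)/(((-11 + 3)/(-9 + 6))) - 75/(-26) = -12/((-8/(-3))) - 75*(-1/26) = -12/((-8*(-1/3))) + 75/26 = -12/8/3 + 75/26 = -12*3/8 + 75/26 = -9/2 + 75/26 = -21/13 ≈ -1.6154)
(M + p(12))*(-9) = (-21/13 + (3 + 12))*(-9) = (-21/13 + 15)*(-9) = (174/13)*(-9) = -1566/13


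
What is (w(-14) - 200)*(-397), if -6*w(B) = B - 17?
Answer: 464093/6 ≈ 77349.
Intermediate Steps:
w(B) = 17/6 - B/6 (w(B) = -(B - 17)/6 = -(-17 + B)/6 = 17/6 - B/6)
(w(-14) - 200)*(-397) = ((17/6 - 1/6*(-14)) - 200)*(-397) = ((17/6 + 7/3) - 200)*(-397) = (31/6 - 200)*(-397) = -1169/6*(-397) = 464093/6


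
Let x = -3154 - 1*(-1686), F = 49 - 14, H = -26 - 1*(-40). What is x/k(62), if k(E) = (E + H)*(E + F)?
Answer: -367/1843 ≈ -0.19913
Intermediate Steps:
H = 14 (H = -26 + 40 = 14)
F = 35
x = -1468 (x = -3154 + 1686 = -1468)
k(E) = (14 + E)*(35 + E) (k(E) = (E + 14)*(E + 35) = (14 + E)*(35 + E))
x/k(62) = -1468/(490 + 62**2 + 49*62) = -1468/(490 + 3844 + 3038) = -1468/7372 = -1468*1/7372 = -367/1843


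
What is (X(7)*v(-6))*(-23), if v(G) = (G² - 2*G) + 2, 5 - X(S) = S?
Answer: 2300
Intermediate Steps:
X(S) = 5 - S
v(G) = 2 + G² - 2*G
(X(7)*v(-6))*(-23) = ((5 - 1*7)*(2 + (-6)² - 2*(-6)))*(-23) = ((5 - 7)*(2 + 36 + 12))*(-23) = -2*50*(-23) = -100*(-23) = 2300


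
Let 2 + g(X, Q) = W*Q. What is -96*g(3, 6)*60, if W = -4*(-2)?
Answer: -264960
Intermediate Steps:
W = 8
g(X, Q) = -2 + 8*Q
-96*g(3, 6)*60 = -96*(-2 + 8*6)*60 = -96*(-2 + 48)*60 = -96*46*60 = -4416*60 = -264960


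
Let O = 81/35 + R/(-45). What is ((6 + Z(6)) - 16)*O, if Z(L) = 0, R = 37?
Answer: -940/63 ≈ -14.921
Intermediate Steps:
O = 94/63 (O = 81/35 + 37/(-45) = 81*(1/35) + 37*(-1/45) = 81/35 - 37/45 = 94/63 ≈ 1.4921)
((6 + Z(6)) - 16)*O = ((6 + 0) - 16)*(94/63) = (6 - 16)*(94/63) = -10*94/63 = -940/63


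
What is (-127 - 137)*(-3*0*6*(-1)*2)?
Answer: 0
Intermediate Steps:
(-127 - 137)*(-3*0*6*(-1)*2) = -264*(-0*(-1))*2 = -264*(-3*0)*2 = -0*2 = -264*0 = 0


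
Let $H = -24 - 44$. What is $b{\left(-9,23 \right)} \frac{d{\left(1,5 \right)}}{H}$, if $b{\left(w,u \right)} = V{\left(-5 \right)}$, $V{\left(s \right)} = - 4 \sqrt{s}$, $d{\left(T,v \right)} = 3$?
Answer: $\frac{3 i \sqrt{5}}{17} \approx 0.3946 i$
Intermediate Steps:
$H = -68$ ($H = -24 - 44 = -68$)
$b{\left(w,u \right)} = - 4 i \sqrt{5}$ ($b{\left(w,u \right)} = - 4 \sqrt{-5} = - 4 i \sqrt{5}$)
$b{\left(-9,23 \right)} \frac{d{\left(1,5 \right)}}{H} = - 4 i \sqrt{5} \frac{3}{-68} = - 4 i \sqrt{5} \cdot 3 \left(- \frac{1}{68}\right) = - 4 i \sqrt{5} \left(- \frac{3}{68}\right) = \frac{3 i \sqrt{5}}{17}$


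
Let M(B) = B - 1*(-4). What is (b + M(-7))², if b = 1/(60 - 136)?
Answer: 52441/5776 ≈ 9.0791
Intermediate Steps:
M(B) = 4 + B (M(B) = B + 4 = 4 + B)
b = -1/76 (b = 1/(-76) = -1/76 ≈ -0.013158)
(b + M(-7))² = (-1/76 + (4 - 7))² = (-1/76 - 3)² = (-229/76)² = 52441/5776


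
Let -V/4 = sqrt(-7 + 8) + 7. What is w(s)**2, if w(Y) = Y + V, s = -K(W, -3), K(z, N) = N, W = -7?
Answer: 841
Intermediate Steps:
V = -32 (V = -4*(sqrt(-7 + 8) + 7) = -4*(sqrt(1) + 7) = -4*(1 + 7) = -4*8 = -32)
s = 3 (s = -1*(-3) = 3)
w(Y) = -32 + Y (w(Y) = Y - 32 = -32 + Y)
w(s)**2 = (-32 + 3)**2 = (-29)**2 = 841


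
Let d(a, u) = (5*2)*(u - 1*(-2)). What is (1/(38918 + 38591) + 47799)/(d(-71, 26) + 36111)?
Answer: 3704852692/2820630019 ≈ 1.3135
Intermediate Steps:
d(a, u) = 20 + 10*u (d(a, u) = 10*(u + 2) = 10*(2 + u) = 20 + 10*u)
(1/(38918 + 38591) + 47799)/(d(-71, 26) + 36111) = (1/(38918 + 38591) + 47799)/((20 + 10*26) + 36111) = (1/77509 + 47799)/((20 + 260) + 36111) = (1/77509 + 47799)/(280 + 36111) = (3704852692/77509)/36391 = (3704852692/77509)*(1/36391) = 3704852692/2820630019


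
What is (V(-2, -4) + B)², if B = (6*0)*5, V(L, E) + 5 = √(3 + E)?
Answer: (5 - I)² ≈ 24.0 - 10.0*I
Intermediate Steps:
V(L, E) = -5 + √(3 + E)
B = 0 (B = 0*5 = 0)
(V(-2, -4) + B)² = ((-5 + √(3 - 4)) + 0)² = ((-5 + √(-1)) + 0)² = ((-5 + I) + 0)² = (-5 + I)²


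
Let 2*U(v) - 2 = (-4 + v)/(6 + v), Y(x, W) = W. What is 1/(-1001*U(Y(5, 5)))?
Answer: -2/2093 ≈ -0.00095557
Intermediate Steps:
U(v) = 1 + (-4 + v)/(2*(6 + v)) (U(v) = 1 + ((-4 + v)/(6 + v))/2 = 1 + (-4 + v)/(2*(6 + v)))
1/(-1001*U(Y(5, 5))) = 1/(-1001*(8 + 3*5)/(2*(6 + 5))) = 1/(-1001*(8 + 15)/(2*11)) = 1/(-1001*23/(2*11)) = 1/(-1001*23/22) = 1/(-2093/2) = -2/2093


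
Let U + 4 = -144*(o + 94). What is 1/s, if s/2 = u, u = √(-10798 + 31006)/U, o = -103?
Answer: 323*√1263/2526 ≈ 4.5443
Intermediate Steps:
U = 1292 (U = -4 - 144*(-103 + 94) = -4 - 144*(-9) = -4 + 1296 = 1292)
u = √1263/323 (u = √(-10798 + 31006)/1292 = √20208*(1/1292) = (4*√1263)*(1/1292) = √1263/323 ≈ 0.11003)
s = 2*√1263/323 (s = 2*(√1263/323) = 2*√1263/323 ≈ 0.22005)
1/s = 1/(2*√1263/323) = 323*√1263/2526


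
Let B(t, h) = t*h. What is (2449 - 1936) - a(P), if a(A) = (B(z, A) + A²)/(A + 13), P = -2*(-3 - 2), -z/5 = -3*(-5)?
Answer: 12449/23 ≈ 541.26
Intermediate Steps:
z = -75 (z = -(-15)*(-5) = -5*15 = -75)
P = 10 (P = -2*(-5) = 10)
B(t, h) = h*t
a(A) = (A² - 75*A)/(13 + A) (a(A) = (A*(-75) + A²)/(A + 13) = (-75*A + A²)/(13 + A) = (A² - 75*A)/(13 + A))
(2449 - 1936) - a(P) = (2449 - 1936) - 10*(-75 + 10)/(13 + 10) = 513 - 10*(-65)/23 = 513 - 1*(-650/23) = 513 + 650/23 = 12449/23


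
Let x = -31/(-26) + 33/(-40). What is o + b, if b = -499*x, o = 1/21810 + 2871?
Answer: 3048189643/1134120 ≈ 2687.7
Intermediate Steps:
x = 191/520 (x = -31*(-1/26) + 33*(-1/40) = 31/26 - 33/40 = 191/520 ≈ 0.36731)
o = 62616511/21810 (o = 1/21810 + 2871 = 62616511/21810 ≈ 2871.0)
b = -95309/520 (b = -499*191/520 = -95309/520 ≈ -183.29)
o + b = 62616511/21810 - 95309/520 = 3048189643/1134120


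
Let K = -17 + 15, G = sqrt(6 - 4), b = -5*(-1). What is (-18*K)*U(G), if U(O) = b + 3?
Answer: 288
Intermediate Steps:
b = 5
G = sqrt(2) ≈ 1.4142
K = -2
U(O) = 8 (U(O) = 5 + 3 = 8)
(-18*K)*U(G) = -18*(-2)*8 = 36*8 = 288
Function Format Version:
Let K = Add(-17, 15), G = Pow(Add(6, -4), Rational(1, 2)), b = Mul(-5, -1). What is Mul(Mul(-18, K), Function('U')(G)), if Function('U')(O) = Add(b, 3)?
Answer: 288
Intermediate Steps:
b = 5
G = Pow(2, Rational(1, 2)) ≈ 1.4142
K = -2
Function('U')(O) = 8 (Function('U')(O) = Add(5, 3) = 8)
Mul(Mul(-18, K), Function('U')(G)) = Mul(Mul(-18, -2), 8) = Mul(36, 8) = 288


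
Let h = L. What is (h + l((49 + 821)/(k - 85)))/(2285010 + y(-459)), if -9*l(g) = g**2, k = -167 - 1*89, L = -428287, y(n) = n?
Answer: -49801724747/265649874831 ≈ -0.18747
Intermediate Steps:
h = -428287
k = -256 (k = -167 - 89 = -256)
l(g) = -g**2/9
(h + l((49 + 821)/(k - 85)))/(2285010 + y(-459)) = (-428287 - (49 + 821)**2/(-256 - 85)**2/9)/(2285010 - 459) = (-428287 - (870/(-341))**2/9)/2284551 = (-428287 - (870*(-1/341))**2/9)*(1/2284551) = (-428287 - (-870/341)**2/9)*(1/2284551) = (-428287 - 1/9*756900/116281)*(1/2284551) = (-428287 - 84100/116281)*(1/2284551) = -49801724747/116281*1/2284551 = -49801724747/265649874831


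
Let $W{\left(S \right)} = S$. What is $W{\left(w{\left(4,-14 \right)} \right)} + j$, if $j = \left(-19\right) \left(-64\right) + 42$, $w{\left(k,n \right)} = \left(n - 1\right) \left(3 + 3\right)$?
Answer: $1168$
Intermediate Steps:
$w{\left(k,n \right)} = -6 + 6 n$ ($w{\left(k,n \right)} = \left(-1 + n\right) 6 = -6 + 6 n$)
$j = 1258$ ($j = 1216 + 42 = 1258$)
$W{\left(w{\left(4,-14 \right)} \right)} + j = \left(-6 + 6 \left(-14\right)\right) + 1258 = \left(-6 - 84\right) + 1258 = -90 + 1258 = 1168$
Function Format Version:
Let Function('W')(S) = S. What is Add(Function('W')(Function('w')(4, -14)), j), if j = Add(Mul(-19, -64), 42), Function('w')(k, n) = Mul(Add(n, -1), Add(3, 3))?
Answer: 1168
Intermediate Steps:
Function('w')(k, n) = Add(-6, Mul(6, n)) (Function('w')(k, n) = Mul(Add(-1, n), 6) = Add(-6, Mul(6, n)))
j = 1258 (j = Add(1216, 42) = 1258)
Add(Function('W')(Function('w')(4, -14)), j) = Add(Add(-6, Mul(6, -14)), 1258) = Add(Add(-6, -84), 1258) = Add(-90, 1258) = 1168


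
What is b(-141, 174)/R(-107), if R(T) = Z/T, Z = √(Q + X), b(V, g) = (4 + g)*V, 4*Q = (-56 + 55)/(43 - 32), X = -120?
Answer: -5370972*I*√58091/5281 ≈ -2.4513e+5*I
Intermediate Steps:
Q = -1/44 (Q = ((-56 + 55)/(43 - 32))/4 = (-1/11)/4 = (-1*1/11)/4 = (¼)*(-1/11) = -1/44 ≈ -0.022727)
b(V, g) = V*(4 + g)
Z = I*√58091/22 (Z = √(-1/44 - 120) = √(-5281/44) = I*√58091/22 ≈ 10.955*I)
R(T) = I*√58091/(22*T) (R(T) = (I*√58091/22)/T = I*√58091/(22*T))
b(-141, 174)/R(-107) = (-141*(4 + 174))/(((1/22)*I*√58091/(-107))) = (-141*178)/(((1/22)*I*√58091*(-1/107))) = -25098*214*I*√58091/5281 = -5370972*I*√58091/5281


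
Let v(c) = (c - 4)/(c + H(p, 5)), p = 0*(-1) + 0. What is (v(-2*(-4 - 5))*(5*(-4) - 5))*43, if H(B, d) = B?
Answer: -7525/9 ≈ -836.11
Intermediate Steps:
p = 0 (p = 0 + 0 = 0)
v(c) = (-4 + c)/c (v(c) = (c - 4)/(c + 0) = (-4 + c)/c)
(v(-2*(-4 - 5))*(5*(-4) - 5))*43 = (((-4 - 2*(-4 - 5))/((-2*(-4 - 5))))*(5*(-4) - 5))*43 = (((-4 - 2*(-9))/((-2*(-9))))*(-20 - 5))*43 = (((-4 + 18)/18)*(-25))*43 = (((1/18)*14)*(-25))*43 = ((7/9)*(-25))*43 = -175/9*43 = -7525/9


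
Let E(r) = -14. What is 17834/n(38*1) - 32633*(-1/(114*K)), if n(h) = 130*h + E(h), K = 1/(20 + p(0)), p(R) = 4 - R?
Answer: 321669739/46797 ≈ 6873.7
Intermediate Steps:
K = 1/24 (K = 1/(20 + (4 - 1*0)) = 1/(20 + (4 + 0)) = 1/(20 + 4) = 1/24 ≈ 0.041667)
n(h) = -14 + 130*h (n(h) = 130*h - 14 = -14 + 130*h)
17834/n(38*1) - 32633*(-1/(114*K)) = 17834/(-14 + 130*(38*1)) - 32633/((-114*1/24)) = 17834/(-14 + 130*38) - 32633/(-19/4) = 17834/(-14 + 4940) - 32633*(-4/19) = 17834/4926 + 130532/19 = 17834*(1/4926) + 130532/19 = 8917/2463 + 130532/19 = 321669739/46797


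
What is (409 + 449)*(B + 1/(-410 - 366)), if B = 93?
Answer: 30959643/388 ≈ 79793.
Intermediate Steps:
(409 + 449)*(B + 1/(-410 - 366)) = (409 + 449)*(93 + 1/(-410 - 366)) = 858*(93 + 1/(-776)) = 858*(93 - 1/776) = 858*(72167/776) = 30959643/388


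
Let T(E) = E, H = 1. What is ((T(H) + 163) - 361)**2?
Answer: 38809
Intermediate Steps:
((T(H) + 163) - 361)**2 = ((1 + 163) - 361)**2 = (164 - 361)**2 = (-197)**2 = 38809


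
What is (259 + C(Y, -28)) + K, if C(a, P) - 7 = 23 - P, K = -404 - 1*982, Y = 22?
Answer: -1069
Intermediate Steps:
K = -1386 (K = -404 - 982 = -1386)
C(a, P) = 30 - P (C(a, P) = 7 + (23 - P) = 30 - P)
(259 + C(Y, -28)) + K = (259 + (30 - 1*(-28))) - 1386 = (259 + (30 + 28)) - 1386 = (259 + 58) - 1386 = 317 - 1386 = -1069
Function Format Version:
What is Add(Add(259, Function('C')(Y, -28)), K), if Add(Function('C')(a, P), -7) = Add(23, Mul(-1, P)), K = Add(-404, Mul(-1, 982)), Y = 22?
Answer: -1069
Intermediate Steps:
K = -1386 (K = Add(-404, -982) = -1386)
Function('C')(a, P) = Add(30, Mul(-1, P)) (Function('C')(a, P) = Add(7, Add(23, Mul(-1, P))) = Add(30, Mul(-1, P)))
Add(Add(259, Function('C')(Y, -28)), K) = Add(Add(259, Add(30, Mul(-1, -28))), -1386) = Add(Add(259, Add(30, 28)), -1386) = Add(Add(259, 58), -1386) = Add(317, -1386) = -1069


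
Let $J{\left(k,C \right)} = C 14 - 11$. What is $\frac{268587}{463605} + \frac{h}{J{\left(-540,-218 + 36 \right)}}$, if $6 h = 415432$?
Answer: $- \frac{31412077927}{1186365195} \approx -26.478$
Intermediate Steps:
$h = \frac{207716}{3}$ ($h = \frac{1}{6} \cdot 415432 = \frac{207716}{3} \approx 69239.0$)
$J{\left(k,C \right)} = -11 + 14 C$ ($J{\left(k,C \right)} = 14 C - 11 = -11 + 14 C$)
$\frac{268587}{463605} + \frac{h}{J{\left(-540,-218 + 36 \right)}} = \frac{268587}{463605} + \frac{207716}{3 \left(-11 + 14 \left(-218 + 36\right)\right)} = 268587 \cdot \frac{1}{463605} + \frac{207716}{3 \left(-11 + 14 \left(-182\right)\right)} = \frac{89529}{154535} + \frac{207716}{3 \left(-11 - 2548\right)} = \frac{89529}{154535} + \frac{207716}{3 \left(-2559\right)} = \frac{89529}{154535} + \frac{207716}{3} \left(- \frac{1}{2559}\right) = \frac{89529}{154535} - \frac{207716}{7677} = - \frac{31412077927}{1186365195}$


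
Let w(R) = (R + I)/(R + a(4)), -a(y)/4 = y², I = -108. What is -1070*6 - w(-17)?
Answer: -520145/81 ≈ -6421.5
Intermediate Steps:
a(y) = -4*y²
w(R) = (-108 + R)/(-64 + R) (w(R) = (R - 108)/(R - 4*4²) = (-108 + R)/(R - 4*16) = (-108 + R)/(R - 64) = (-108 + R)/(-64 + R))
-1070*6 - w(-17) = -1070*6 - (-108 - 17)/(-64 - 17) = -6420 - (-125)/(-81) = -6420 - (-1)*(-125)/81 = -6420 - 1*125/81 = -6420 - 125/81 = -520145/81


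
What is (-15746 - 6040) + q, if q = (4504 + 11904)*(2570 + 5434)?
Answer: 131307846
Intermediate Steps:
q = 131329632 (q = 16408*8004 = 131329632)
(-15746 - 6040) + q = (-15746 - 6040) + 131329632 = -21786 + 131329632 = 131307846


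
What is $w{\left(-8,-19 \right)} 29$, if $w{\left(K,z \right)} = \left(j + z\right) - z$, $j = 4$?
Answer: $116$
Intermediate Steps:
$w{\left(K,z \right)} = 4$ ($w{\left(K,z \right)} = \left(4 + z\right) - z = 4$)
$w{\left(-8,-19 \right)} 29 = 4 \cdot 29 = 116$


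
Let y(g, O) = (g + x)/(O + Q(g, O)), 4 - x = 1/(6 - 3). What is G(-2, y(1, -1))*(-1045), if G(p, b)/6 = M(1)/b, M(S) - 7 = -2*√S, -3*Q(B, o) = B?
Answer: 62700/7 ≈ 8957.1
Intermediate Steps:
Q(B, o) = -B/3
x = 11/3 (x = 4 - 1/(6 - 3) = 4 - 1/3 = 4 - 1*⅓ = 4 - ⅓ = 11/3 ≈ 3.6667)
y(g, O) = (11/3 + g)/(O - g/3) (y(g, O) = (g + 11/3)/(O - g/3) = (11/3 + g)/(O - g/3))
M(S) = 7 - 2*√S
G(p, b) = 30/b (G(p, b) = 6*((7 - 2*√1)/b) = 6*((7 - 2*1)/b) = 6*((7 - 2)/b) = 6*(5/b) = 30/b)
G(-2, y(1, -1))*(-1045) = (30/(((11 + 3*1)/(-1*1 + 3*(-1)))))*(-1045) = (30/(((11 + 3)/(-1 - 3))))*(-1045) = (30/((14/(-4))))*(-1045) = (30/((-¼*14)))*(-1045) = (30/(-7/2))*(-1045) = (30*(-2/7))*(-1045) = -60/7*(-1045) = 62700/7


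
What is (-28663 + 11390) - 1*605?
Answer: -17878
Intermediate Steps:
(-28663 + 11390) - 1*605 = -17273 - 605 = -17878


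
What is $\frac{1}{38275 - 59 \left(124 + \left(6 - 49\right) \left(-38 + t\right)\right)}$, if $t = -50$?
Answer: $- \frac{1}{192297} \approx -5.2003 \cdot 10^{-6}$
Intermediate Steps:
$\frac{1}{38275 - 59 \left(124 + \left(6 - 49\right) \left(-38 + t\right)\right)} = \frac{1}{38275 - 59 \left(124 + \left(6 - 49\right) \left(-38 - 50\right)\right)} = \frac{1}{38275 - 59 \left(124 - -3784\right)} = \frac{1}{38275 - 59 \left(124 + 3784\right)} = \frac{1}{38275 - 230572} = \frac{1}{-192297} = - \frac{1}{192297}$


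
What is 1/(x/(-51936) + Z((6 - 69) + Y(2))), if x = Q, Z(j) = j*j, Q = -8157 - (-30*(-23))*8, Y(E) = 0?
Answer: 17312/68715887 ≈ 0.00025194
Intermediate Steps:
Q = -13677 (Q = -8157 - 690*8 = -8157 - 1*5520 = -8157 - 5520 = -13677)
Z(j) = j²
x = -13677
1/(x/(-51936) + Z((6 - 69) + Y(2))) = 1/(-13677/(-51936) + ((6 - 69) + 0)²) = 1/(-13677*(-1/51936) + (-63 + 0)²) = 1/(4559/17312 + (-63)²) = 1/(4559/17312 + 3969) = 1/(68715887/17312) = 17312/68715887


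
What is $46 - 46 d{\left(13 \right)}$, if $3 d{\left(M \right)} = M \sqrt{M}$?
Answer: $46 - \frac{598 \sqrt{13}}{3} \approx -672.71$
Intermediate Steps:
$d{\left(M \right)} = \frac{M^{\frac{3}{2}}}{3}$ ($d{\left(M \right)} = \frac{M \sqrt{M}}{3} = \frac{M^{\frac{3}{2}}}{3}$)
$46 - 46 d{\left(13 \right)} = 46 - 46 \frac{13^{\frac{3}{2}}}{3} = 46 - 46 \frac{13 \sqrt{13}}{3} = 46 - \frac{598 \sqrt{13}}{3}$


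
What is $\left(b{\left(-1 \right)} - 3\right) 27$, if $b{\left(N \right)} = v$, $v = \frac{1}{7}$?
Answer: $- \frac{540}{7} \approx -77.143$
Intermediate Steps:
$v = \frac{1}{7} \approx 0.14286$
$b{\left(N \right)} = \frac{1}{7}$
$\left(b{\left(-1 \right)} - 3\right) 27 = \left(\frac{1}{7} - 3\right) 27 = \left(- \frac{20}{7}\right) 27 = - \frac{540}{7}$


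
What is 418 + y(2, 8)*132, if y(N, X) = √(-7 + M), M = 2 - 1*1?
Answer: 418 + 132*I*√6 ≈ 418.0 + 323.33*I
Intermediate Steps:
M = 1 (M = 2 - 1 = 1)
y(N, X) = I*√6 (y(N, X) = √(-7 + 1) = √(-6) = I*√6)
418 + y(2, 8)*132 = 418 + (I*√6)*132 = 418 + 132*I*√6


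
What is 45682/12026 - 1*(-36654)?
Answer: 31489049/859 ≈ 36658.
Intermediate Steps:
45682/12026 - 1*(-36654) = 45682*(1/12026) + 36654 = 3263/859 + 36654 = 31489049/859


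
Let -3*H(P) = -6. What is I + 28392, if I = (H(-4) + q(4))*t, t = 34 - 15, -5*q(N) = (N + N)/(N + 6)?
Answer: 710674/25 ≈ 28427.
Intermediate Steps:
H(P) = 2 (H(P) = -1/3*(-6) = 2)
q(N) = -2*N/(5*(6 + N)) (q(N) = -(N + N)/(5*(N + 6)) = -2*N/(5*(6 + N)))
t = 19
I = 874/25 (I = (2 - 2*4/(30 + 5*4))*19 = (2 - 2*4/(30 + 20))*19 = (2 - 2*4/50)*19 = (2 - 2*4*1/50)*19 = (2 - 4/25)*19 = (46/25)*19 = 874/25 ≈ 34.960)
I + 28392 = 874/25 + 28392 = 710674/25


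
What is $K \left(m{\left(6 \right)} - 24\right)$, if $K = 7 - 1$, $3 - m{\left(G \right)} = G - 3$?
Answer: $-144$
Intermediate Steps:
$m{\left(G \right)} = 6 - G$ ($m{\left(G \right)} = 3 - \left(G - 3\right) = 3 - \left(-3 + G\right) = 6 - G$)
$K = 6$ ($K = 7 - 1 = 6$)
$K \left(m{\left(6 \right)} - 24\right) = 6 \left(\left(6 - 6\right) - 24\right) = 6 \left(0 - 24\right) = 6 \left(-24\right) = -144$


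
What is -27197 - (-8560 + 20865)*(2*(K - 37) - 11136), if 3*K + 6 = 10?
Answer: 413637119/3 ≈ 1.3788e+8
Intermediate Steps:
K = 4/3 (K = -2 + (⅓)*10 = -2 + 10/3 = 4/3 ≈ 1.3333)
-27197 - (-8560 + 20865)*(2*(K - 37) - 11136) = -27197 - (-8560 + 20865)*(2*(4/3 - 37) - 11136) = -27197 - 12305*(2*(-107/3) - 11136) = -27197 - 12305*(-214/3 - 11136) = -27197 - 12305*(-33622)/3 = -27197 - 1*(-413718710/3) = -27197 + 413718710/3 = 413637119/3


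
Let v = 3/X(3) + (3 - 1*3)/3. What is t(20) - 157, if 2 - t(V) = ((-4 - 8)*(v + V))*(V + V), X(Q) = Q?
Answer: 9925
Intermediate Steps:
v = 1 (v = 3/3 + (3 - 1*3)/3 = 3*(⅓) + (3 - 3)*(⅓) = 1 + 0*(⅓) = 1 + 0 = 1)
t(V) = 2 - 2*V*(-12 - 12*V) (t(V) = 2 - (-4 - 8)*(1 + V)*(V + V) = 2 - (-12*(1 + V))*2*V = 2 - (-12 - 12*V)*2*V = 2 - 2*V*(-12 - 12*V))
t(20) - 157 = (2 + 24*20 + 24*20²) - 157 = (2 + 480 + 24*400) - 157 = (2 + 480 + 9600) - 157 = 10082 - 157 = 9925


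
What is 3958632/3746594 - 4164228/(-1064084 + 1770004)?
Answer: -1600899267249/330599454560 ≈ -4.8424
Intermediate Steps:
3958632/3746594 - 4164228/(-1064084 + 1770004) = 3958632*(1/3746594) - 4164228/705920 = 1979316/1873297 - 4164228*1/705920 = 1979316/1873297 - 1041057/176480 = -1600899267249/330599454560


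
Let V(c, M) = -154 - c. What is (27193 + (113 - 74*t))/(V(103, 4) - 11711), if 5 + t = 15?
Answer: -13283/5984 ≈ -2.2198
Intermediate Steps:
t = 10 (t = -5 + 15 = 10)
(27193 + (113 - 74*t))/(V(103, 4) - 11711) = (27193 + (113 - 74*10))/((-154 - 1*103) - 11711) = (27193 + (113 - 740))/((-154 - 103) - 11711) = (27193 - 627)/(-257 - 11711) = 26566/(-11968) = 26566*(-1/11968) = -13283/5984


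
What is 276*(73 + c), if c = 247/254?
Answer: 2592882/127 ≈ 20416.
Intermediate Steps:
c = 247/254 (c = 247*(1/254) = 247/254 ≈ 0.97244)
276*(73 + c) = 276*(73 + 247/254) = 276*(18789/254) = 2592882/127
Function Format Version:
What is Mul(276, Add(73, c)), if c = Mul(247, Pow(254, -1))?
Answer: Rational(2592882, 127) ≈ 20416.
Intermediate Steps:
c = Rational(247, 254) (c = Mul(247, Rational(1, 254)) = Rational(247, 254) ≈ 0.97244)
Mul(276, Add(73, c)) = Mul(276, Add(73, Rational(247, 254))) = Mul(276, Rational(18789, 254)) = Rational(2592882, 127)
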